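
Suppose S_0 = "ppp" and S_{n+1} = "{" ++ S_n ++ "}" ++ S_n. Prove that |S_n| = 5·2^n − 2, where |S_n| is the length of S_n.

Base case: |S_0| = 3, and 5·2^0 − 2 = 3.
Assume |S_j| = 5·2^j − 2.
Then |S_{j+1}| = 1 + |S_j| + 1 + |S_j| = 2|S_j| + 2 = 2(5·2^j − 2) + 2 = 5·2^{j+1} − 4 + 2 = 5·2^{j+1} − 2.
So the formula holds for j+1, and by induction |S_n| = 5·2^n − 2 for all n ≥ 0.

|S_n| = 5·2^n − 2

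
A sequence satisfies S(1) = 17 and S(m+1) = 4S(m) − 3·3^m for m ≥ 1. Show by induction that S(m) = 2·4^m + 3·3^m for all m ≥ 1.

Base case: S(1) = 17, and 2·4^1 + 3·3^1 = 8 + 9 = 17.
Assume S(j) = 2·4^j + 3·3^j for some j ≥ 1.
Then S(j+1) = 4S(j) − 3·3^j = 4·(2·4^j + 3·3^j) − 3·3^j = 2·4^{j+1} + 12·3^j − 3·3^j = 2·4^{j+1} + 9·3^j = 2·4^{j+1} + 3·3^{j+1}.
This completes the inductive step, so S(m) = 2·4^m + 3·3^m for all m ≥ 1.

S(m) = 2·4^m + 3·3^m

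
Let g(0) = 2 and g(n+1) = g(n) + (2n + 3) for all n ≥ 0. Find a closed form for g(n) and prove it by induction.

Claim: g(n) = n^2 + 2n + 2.

Base case: g(0) = 2, and 0^2 + 2·0 + 2 = 2.
Assume g(k) = k^2 + 2k + 2.
Then g(k+1) = g(k) + (2k + 3) = (k^2 + 2k + 2) + (2k + 3) = k^2 + 4k + 5,
and (k+1)^2 + 2·(k+1) + 2 = k^2 + 4k + 5.
Hence g(n) = n^2 + 2n + 2 for every n ≥ 0, by induction.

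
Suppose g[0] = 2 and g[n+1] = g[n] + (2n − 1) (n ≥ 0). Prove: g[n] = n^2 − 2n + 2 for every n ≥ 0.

Base case: g[0] = 2, and 0^2 − 2·0 + 2 = 2.
Assume g[m] = m^2 − 2m + 2.
Then g[m+1] = g[m] + (2m − 1) = (m^2 − 2m + 2) + (2m − 1) = m^2 + 1,
and (m+1)^2 − 2·(m+1) + 2 = m^2 + 1.
Hence g[n] = n^2 − 2n + 2 for every n ≥ 0, by induction.

g[n] = n^2 − 2n + 2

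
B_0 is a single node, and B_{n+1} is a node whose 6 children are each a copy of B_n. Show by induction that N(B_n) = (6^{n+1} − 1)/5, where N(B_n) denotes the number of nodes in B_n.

Base case: N(B_0) = 1, and (6^{0+1} − 1)/5 = 1.
Assume N(B_k) = (6^{k+1} − 1)/5.
Then N(B_{k+1}) = 1 + 6N(B_k) = 1 + 6·(6^{k+1} − 1)/5 = 1 + (6^{k+2} − 6)/5 = (5 + 6^{k+2} − 6)/5 = (6^{k+2} − 1)/5.
Hence N(B_n) = (6^{n+1} − 1)/5 for every n ≥ 0, by induction.

N(B_n) = (6^{n+1} − 1)/5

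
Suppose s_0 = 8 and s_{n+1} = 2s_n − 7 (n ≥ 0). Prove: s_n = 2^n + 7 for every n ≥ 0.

Base case: s_0 = 8, and 2^0 + 7 = 1 + 7 = 8.
Assume s_m = 2^m + 7 for some m ≥ 0.
Then s_{m+1} = 2s_m − 7 = 2·(2^m + 7) − 7 = 2^{m+1} + 14 − 7 = 2^{m+1} + 7.
This completes the inductive step, so s_n = 2^n + 7 for all n ≥ 0.

s_n = 2^n + 7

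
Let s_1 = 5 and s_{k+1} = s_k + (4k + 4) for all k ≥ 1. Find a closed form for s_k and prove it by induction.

Claim: s_k = 2k^2 + 2k + 1.

Base case: s_1 = 5, and 2·1^2 + 2·1 + 1 = 5.
Assume s_m = 2m^2 + 2m + 1.
Then s_{m+1} = s_m + (4m + 4) = (2m^2 + 2m + 1) + (4m + 4) = 2m^2 + 6m + 5,
and 2·(m+1)^2 + 2·(m+1) + 1 = 2m^2 + 6m + 5.
Hence s_k = 2k^2 + 2k + 1 for every k ≥ 1, by induction.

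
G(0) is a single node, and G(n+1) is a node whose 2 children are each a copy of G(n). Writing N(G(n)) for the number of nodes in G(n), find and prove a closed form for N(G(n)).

Claim: N(G(n)) = 2^{n+1} − 1.

Base case: N(G(0)) = 1, and 2^{0+1} − 1 = 1.
Assume N(G(m)) = 2^{m+1} − 1.
Then N(G(m+1)) = 1 + 2N(G(m)) = 1 + 2(2^{m+1} − 1) = 2^{m+2} − 2 + 1 = 2^{m+2} − 1.
By induction, N(G(n)) = 2^{n+1} − 1 for all n ≥ 0.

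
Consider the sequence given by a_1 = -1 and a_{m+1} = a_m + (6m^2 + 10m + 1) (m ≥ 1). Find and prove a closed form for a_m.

Claim: a_m = 2m^3 + 2m^2 − 3m − 2.

Base case: a_1 = -1, and 2·1^3 + 2·1^2 − 3·1 − 2 = -1.
Assume a_k = 2k^3 + 2k^2 − 3k − 2.
Then a_{k+1} = a_k + (6k^2 + 10k + 1) = (2k^3 + 2k^2 − 3k − 2) + (6k^2 + 10k + 1) = 2k^3 + 8k^2 + 7k − 1,
and 2·(k+1)^3 + 2·(k+1)^2 − 3·(k+1) − 2 = 2k^3 + 8k^2 + 7k − 1.
Hence a_m = 2m^3 + 2m^2 − 3m − 2 for every m ≥ 1, by induction.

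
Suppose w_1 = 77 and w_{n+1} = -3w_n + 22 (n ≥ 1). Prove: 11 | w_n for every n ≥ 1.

Base case: w_1 = 77 = 11·7, so 11 | w_1.
Assume 11 | w_m, so w_m = 11t for some integer t.
Then w_{m+1} = -3w_m + 22 = -3·(11t) + 22 = 11(-3t + 2), so 11 | w_{m+1}.
By induction, 11 | w_n for all n ≥ 1.

11 | w_n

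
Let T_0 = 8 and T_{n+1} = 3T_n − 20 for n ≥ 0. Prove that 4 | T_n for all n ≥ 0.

Base case: T_0 = 8 = 4·2, so 4 | T_0.
Assume 4 | T_k, so T_k = 4t for some integer t.
Then T_{k+1} = 3T_k − 20 = 3·(4t) − 20 = 4(3t − 5), so 4 | T_{k+1}.
Hence 4 | T_n for every n ≥ 0, by induction.

4 | T_n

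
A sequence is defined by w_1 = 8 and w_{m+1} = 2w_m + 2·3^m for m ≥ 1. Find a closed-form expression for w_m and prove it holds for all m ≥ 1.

Claim: w_m = 2^m + 2·3^m.

Base case: w_1 = 8, and 2^1 + 2·3^1 = 2 + 6 = 8.
Assume w_j = 2^j + 2·3^j for some j ≥ 1.
Then w_{j+1} = 2w_j + 2·3^j = 2·(2^j + 2·3^j) + 2·3^j = 2^{j+1} + 4·3^j + 2·3^j = 2^{j+1} + 6·3^j = 2^{j+1} + 2·3^{j+1}.
So the formula holds for j+1, and by induction w_m = 2^m + 2·3^m for all m ≥ 1.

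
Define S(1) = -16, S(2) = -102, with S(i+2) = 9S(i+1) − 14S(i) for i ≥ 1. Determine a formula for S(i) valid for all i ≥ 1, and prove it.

Claim: S(i) = -2^i − 2·7^i.

Base cases: S(1) = -16 and -2^1 − 2·7^1 = -16; S(2) = -102 and -2^2 − 2·7^2 = -102.
Assume S(j) = -2^j − 2·7^j for all 1 ≤ j ≤ r, where r ≥ 2.
Then S(r+1) = 9S(r) − 14S(r−1) = 9·(-2^r − 2·7^r) − 14·(-2^{r−1} − 2·7^{r−1}) = -(9·2 − 14)2^{r−1} − 2·(9·7 − 14)7^{r−1} = -4·2^{r−1} − 98·7^{r−1} = -2^{r+1} − 2·7^{r+1}.
This completes the inductive step, so S(i) = -2^i − 2·7^i for all i ≥ 1.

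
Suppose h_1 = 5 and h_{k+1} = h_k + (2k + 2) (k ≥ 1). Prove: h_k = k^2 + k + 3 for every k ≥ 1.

Base case: h_1 = 5, and 1^2 + 1 + 3 = 5.
Assume h_j = j^2 + j + 3.
Then h_{j+1} = h_j + (2j + 2) = (j^2 + j + 3) + (2j + 2) = j^2 + 3j + 5,
and (j+1)^2 + (j+1) + 3 = j^2 + 3j + 5.
This completes the inductive step, so h_k = k^2 + k + 3 for all k ≥ 1.

h_k = k^2 + k + 3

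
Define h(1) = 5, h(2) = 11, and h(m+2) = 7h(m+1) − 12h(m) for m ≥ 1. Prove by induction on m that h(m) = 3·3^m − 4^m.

Base cases: h(1) = 5 and 3·3^1 − 4^1 = 5; h(2) = 11 and 3·3^2 − 4^2 = 11.
Assume h(i) = 3·3^i − 4^i for all 1 ≤ i ≤ j, where j ≥ 2.
Then h(j+1) = 7h(j) − 12h(j−1) = 7·(3·3^j − 4^j) − 12·(3·3^{j−1} − 4^{j−1}) = 3·(7·3 − 12)3^{j−1} − (7·4 − 12)4^{j−1} = 27·3^{j−1} − 16·4^{j−1} = 3·3^{j+1} − 4^{j+1}.
This completes the inductive step, so h(m) = 3·3^m − 4^m for all m ≥ 1.

h(m) = 3·3^m − 4^m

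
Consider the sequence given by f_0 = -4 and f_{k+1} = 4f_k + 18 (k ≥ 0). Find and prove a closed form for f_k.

Claim: f_k = 2·4^k − 6.

Base case: f_0 = -4, and 2·4^0 − 6 = 2 − 6 = -4.
Assume f_m = 2·4^m − 6 for some m ≥ 0.
Then f_{m+1} = 4f_m + 18 = 4·(2·4^m − 6) + 18 = 8·4^m − 24 + 18 = 2·4^{m+1} − 6.
Hence f_k = 2·4^k − 6 for every k ≥ 0, by induction.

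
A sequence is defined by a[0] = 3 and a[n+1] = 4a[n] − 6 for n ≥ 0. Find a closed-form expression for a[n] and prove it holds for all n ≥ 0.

Claim: a[n] = 4^n + 2.

Base case: a[0] = 3, and 4^0 + 2 = 1 + 2 = 3.
Assume a[m] = 4^m + 2 for some m ≥ 0.
Then a[m+1] = 4a[m] − 6 = 4·(4^m + 2) − 6 = 4^{m+1} + 8 − 6 = 4^{m+1} + 2.
By induction, a[n] = 4^n + 2 for all n ≥ 0.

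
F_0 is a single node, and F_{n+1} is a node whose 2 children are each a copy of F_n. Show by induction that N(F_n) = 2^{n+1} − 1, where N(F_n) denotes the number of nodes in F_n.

Base case: N(F_0) = 1, and 2^{0+1} − 1 = 1.
Assume N(F_j) = 2^{j+1} − 1.
Then N(F_{j+1}) = 1 + 2N(F_j) = 1 + 2(2^{j+1} − 1) = 2^{j+2} − 2 + 1 = 2^{j+2} − 1.
Hence N(F_n) = 2^{n+1} − 1 for every n ≥ 0, by induction.

N(F_n) = 2^{n+1} − 1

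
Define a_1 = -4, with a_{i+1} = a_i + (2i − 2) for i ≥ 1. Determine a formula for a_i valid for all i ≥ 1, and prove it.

Claim: a_i = i^2 − 3i − 2.

Base case: a_1 = -4, and 1^2 − 3·1 − 2 = -4.
Assume a_r = r^2 − 3r − 2.
Then a_{r+1} = a_r + (2r − 2) = (r^2 − 3r − 2) + (2r − 2) = r^2 − r − 4,
and (r+1)^2 − 3·(r+1) − 2 = r^2 − r − 4.
This completes the inductive step, so a_i = i^2 − 3i − 2 for all i ≥ 1.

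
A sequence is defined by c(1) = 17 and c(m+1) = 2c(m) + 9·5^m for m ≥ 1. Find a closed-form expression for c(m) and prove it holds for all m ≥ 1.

Claim: c(m) = 2^m + 3·5^m.

Base case: c(1) = 17, and 2^1 + 3·5^1 = 2 + 15 = 17.
Assume c(k) = 2^k + 3·5^k for some k ≥ 1.
Then c(k+1) = 2c(k) + 9·5^k = 2·(2^k + 3·5^k) + 9·5^k = 2^{k+1} + 6·5^k + 9·5^k = 2^{k+1} + 15·5^k = 2^{k+1} + 3·5^{k+1}.
By induction, c(m) = 2^m + 3·5^m for all m ≥ 1.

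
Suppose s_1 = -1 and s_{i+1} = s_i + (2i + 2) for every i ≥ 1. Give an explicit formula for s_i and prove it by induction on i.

Claim: s_i = i^2 + i − 3.

Base case: s_1 = -1, and 1^2 + 1 − 3 = -1.
Assume s_j = j^2 + j − 3.
Then s_{j+1} = s_j + (2j + 2) = (j^2 + j − 3) + (2j + 2) = j^2 + 3j − 1,
and (j+1)^2 + (j+1) − 3 = j^2 + 3j − 1.
This completes the inductive step, so s_i = i^2 + i − 3 for all i ≥ 1.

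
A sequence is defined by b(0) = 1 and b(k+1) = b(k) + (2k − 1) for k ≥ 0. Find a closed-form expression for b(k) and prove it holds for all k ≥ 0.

Claim: b(k) = k^2 − 2k + 1.

Base case: b(0) = 1, and 0^2 − 2·0 + 1 = 1.
Assume b(j) = j^2 − 2j + 1.
Then b(j+1) = b(j) + (2j − 1) = (j^2 − 2j + 1) + (2j − 1) = j^2,
and (j+1)^2 − 2·(j+1) + 1 = j^2.
Hence b(k) = k^2 − 2k + 1 for every k ≥ 0, by induction.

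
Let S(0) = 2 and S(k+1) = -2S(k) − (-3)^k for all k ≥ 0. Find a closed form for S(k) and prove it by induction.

Claim: S(k) = (-2)^k + (-3)^k.

Base case: S(0) = 2, and (-2)^0 + (-3)^0 = 1 + 1 = 2.
Assume S(m) = (-2)^m + (-3)^m for some m ≥ 0.
Then S(m+1) = -2S(m) − (-3)^m = -2·((-2)^m + (-3)^m) − (-3)^m = (-2)^{m+1} − 2·(-3)^m − (-3)^m = (-2)^{m+1} − 3·(-3)^m = (-2)^{m+1} + (-3)^{m+1}.
By induction, S(k) = (-2)^k + (-3)^k for all k ≥ 0.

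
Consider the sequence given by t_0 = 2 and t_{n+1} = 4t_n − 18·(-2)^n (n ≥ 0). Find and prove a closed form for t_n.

Claim: t_n = -4^n + 3·(-2)^n.

Base case: t_0 = 2, and -4^0 + 3·(-2)^0 = -1 + 3 = 2.
Assume t_k = -4^k + 3·(-2)^k for some k ≥ 0.
Then t_{k+1} = 4t_k − 18·(-2)^k = 4·(-4^k + 3·(-2)^k) − 18·(-2)^k = -4^{k+1} + 12·(-2)^k − 18·(-2)^k = -4^{k+1} − 6·(-2)^k = -4^{k+1} + 3·(-2)^{k+1}.
So the formula holds for k+1, and by induction t_n = -4^n + 3·(-2)^n for all n ≥ 0.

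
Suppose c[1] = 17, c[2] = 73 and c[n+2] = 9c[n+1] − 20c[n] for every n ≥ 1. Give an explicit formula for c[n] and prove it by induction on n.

Claim: c[n] = 3·4^n + 5^n.

Base cases: c[1] = 17 and 3·4^1 + 5^1 = 17; c[2] = 73 and 3·4^2 + 5^2 = 73.
Assume c[j] = 3·4^j + 5^j for all 1 ≤ j ≤ k, where k ≥ 2.
Then c[k+1] = 9c[k] − 20c[k−1] = 9·(3·4^k + 5^k) − 20·(3·4^{k−1} + 5^{k−1}) = 3·(9·4 − 20)4^{k−1} + (9·5 − 20)5^{k−1} = 48·4^{k−1} + 25·5^{k−1} = 3·4^{k+1} + 5^{k+1}.
Hence c[n] = 3·4^n + 5^n for every n ≥ 1, by strong induction.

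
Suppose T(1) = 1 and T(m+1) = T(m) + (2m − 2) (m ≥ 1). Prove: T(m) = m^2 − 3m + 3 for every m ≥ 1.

Base case: T(1) = 1, and 1^2 − 3·1 + 3 = 1.
Assume T(r) = r^2 − 3r + 3.
Then T(r+1) = T(r) + (2r − 2) = (r^2 − 3r + 3) + (2r − 2) = r^2 − r + 1,
and (r+1)^2 − 3·(r+1) + 3 = r^2 − r + 1.
Hence T(m) = m^2 − 3m + 3 for every m ≥ 1, by induction.

T(m) = m^2 − 3m + 3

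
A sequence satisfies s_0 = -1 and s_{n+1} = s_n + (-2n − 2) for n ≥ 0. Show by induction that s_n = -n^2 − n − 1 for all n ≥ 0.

Base case: s_0 = -1, and -0^2 − 0 − 1 = -1.
Assume s_m = -m^2 − m − 1.
Then s_{m+1} = s_m + (-2m − 2) = (-m^2 − m − 1) + (-2m − 2) = -m^2 − 3m − 3,
and -(m+1)^2 − (m+1) − 1 = -m^2 − 3m − 3.
Hence s_n = -n^2 − n − 1 for every n ≥ 0, by induction.

s_n = -n^2 − n − 1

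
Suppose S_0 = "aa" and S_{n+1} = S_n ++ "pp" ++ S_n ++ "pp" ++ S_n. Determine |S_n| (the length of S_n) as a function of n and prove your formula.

Claim: |S_n| = 4·3^n − 2.

Base case: |S_0| = 2, and 4·3^0 − 2 = 2.
Assume |S_m| = 4·3^m − 2.
Then |S_{m+1}| = 3|S_m| + 4 = 3(4·3^m − 2) + 4 = 4·3^{m+1} − 6 + 4 = 4·3^{m+1} − 2.
So the formula holds for m+1, and by induction |S_n| = 4·3^n − 2 for all n ≥ 0.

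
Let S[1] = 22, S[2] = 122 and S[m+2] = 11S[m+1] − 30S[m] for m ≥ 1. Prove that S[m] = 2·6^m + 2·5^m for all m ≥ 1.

Base cases: S[1] = 22 and 2·6^1 + 2·5^1 = 22; S[2] = 122 and 2·6^2 + 2·5^2 = 122.
Assume S[i] = 2·6^i + 2·5^i for all 1 ≤ i ≤ j, where j ≥ 2.
Then S[j+1] = 11S[j] − 30S[j−1] = 11·(2·6^j + 2·5^j) − 30·(2·6^{j−1} + 2·5^{j−1}) = 2·(11·6 − 30)6^{j−1} + 2·(11·5 − 30)5^{j−1} = 72·6^{j−1} + 50·5^{j−1} = 2·6^{j+1} + 2·5^{j+1}.
This completes the inductive step, so S[m] = 2·6^m + 2·5^m for all m ≥ 1.

S[m] = 2·6^m + 2·5^m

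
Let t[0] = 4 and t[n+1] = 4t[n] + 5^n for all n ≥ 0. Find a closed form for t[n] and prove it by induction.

Claim: t[n] = 3·4^n + 5^n.

Base case: t[0] = 4, and 3·4^0 + 5^0 = 3 + 1 = 4.
Assume t[r] = 3·4^r + 5^r for some r ≥ 0.
Then t[r+1] = 4t[r] + 5^r = 4·(3·4^r + 5^r) + 5^r = 3·4^{r+1} + 4·5^r + 5^r = 3·4^{r+1} + 5·5^r = 3·4^{r+1} + 5^{r+1}.
This completes the inductive step, so t[n] = 3·4^n + 5^n for all n ≥ 0.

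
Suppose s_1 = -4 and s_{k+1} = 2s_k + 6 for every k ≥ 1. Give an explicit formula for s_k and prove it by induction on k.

Claim: s_k = 2^k − 6.

Base case: s_1 = -4, and 2^1 − 6 = 2 − 6 = -4.
Assume s_j = 2^j − 6 for some j ≥ 1.
Then s_{j+1} = 2s_j + 6 = 2·(2^j − 6) + 6 = 2^{j+1} − 12 + 6 = 2^{j+1} − 6.
Hence s_k = 2^k − 6 for every k ≥ 1, by induction.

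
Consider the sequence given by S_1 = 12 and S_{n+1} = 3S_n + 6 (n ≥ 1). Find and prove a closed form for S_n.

Claim: S_n = 5·3^n − 3.

Base case: S_1 = 12, and 5·3^1 − 3 = 15 − 3 = 12.
Assume S_r = 5·3^r − 3 for some r ≥ 1.
Then S_{r+1} = 3S_r + 6 = 3·(5·3^r − 3) + 6 = 15·3^r − 9 + 6 = 5·3^{r+1} − 3.
So the formula holds for r+1, and by induction S_n = 5·3^n − 3 for all n ≥ 1.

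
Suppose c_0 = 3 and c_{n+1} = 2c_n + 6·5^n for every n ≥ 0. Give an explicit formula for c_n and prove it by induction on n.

Claim: c_n = 2^n + 2·5^n.

Base case: c_0 = 3, and 2^0 + 2·5^0 = 1 + 2 = 3.
Assume c_m = 2^m + 2·5^m for some m ≥ 0.
Then c_{m+1} = 2c_m + 6·5^m = 2·(2^m + 2·5^m) + 6·5^m = 2^{m+1} + 4·5^m + 6·5^m = 2^{m+1} + 10·5^m = 2^{m+1} + 2·5^{m+1}.
So the formula holds for m+1, and by induction c_n = 2^n + 2·5^n for all n ≥ 0.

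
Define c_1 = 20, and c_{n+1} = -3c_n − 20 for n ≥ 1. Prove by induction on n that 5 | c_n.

Base case: c_1 = 20 = 5·4, so 5 | c_1.
Assume 5 | c_r, so c_r = 5t for some integer t.
Then c_{r+1} = -3c_r − 20 = -3·(5t) − 20 = 5(-3t − 4), so 5 | c_{r+1}.
This completes the inductive step, so 5 | c_n for all n ≥ 1.

5 | c_n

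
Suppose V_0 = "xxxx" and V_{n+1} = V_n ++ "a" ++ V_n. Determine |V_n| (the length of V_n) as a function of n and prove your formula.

Claim: |V_n| = 5·2^n − 1.

Base case: |V_0| = 4, and 5·2^0 − 1 = 4.
Assume |V_r| = 5·2^r − 1.
Then |V_{r+1}| = |V_r| + 1 + |V_r| = 2|V_r| + 1 = 2(5·2^r − 1) + 1 = 5·2^{r+1} − 2 + 1 = 5·2^{r+1} − 1.
So the formula holds for r+1, and by induction |V_n| = 5·2^n − 1 for all n ≥ 0.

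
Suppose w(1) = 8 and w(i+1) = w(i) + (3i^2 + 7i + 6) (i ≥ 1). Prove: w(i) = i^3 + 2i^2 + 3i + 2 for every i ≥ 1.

Base case: w(1) = 8, and 1^3 + 2·1^2 + 3·1 + 2 = 8.
Assume w(m) = m^3 + 2m^2 + 3m + 2.
Then w(m+1) = w(m) + (3m^2 + 7m + 6) = (m^3 + 2m^2 + 3m + 2) + (3m^2 + 7m + 6) = m^3 + 5m^2 + 10m + 8,
and (m+1)^3 + 2·(m+1)^2 + 3·(m+1) + 2 = m^3 + 5m^2 + 10m + 8.
Hence w(i) = i^3 + 2i^2 + 3i + 2 for every i ≥ 1, by induction.

w(i) = i^3 + 2i^2 + 3i + 2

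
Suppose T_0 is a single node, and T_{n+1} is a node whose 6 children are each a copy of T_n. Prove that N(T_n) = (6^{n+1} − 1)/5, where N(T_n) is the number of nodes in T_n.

Base case: N(T_0) = 1, and (6^{0+1} − 1)/5 = 1.
Assume N(T_r) = (6^{r+1} − 1)/5.
Then N(T_{r+1}) = 1 + 6N(T_r) = 1 + 6·(6^{r+1} − 1)/5 = 1 + (6^{r+2} − 6)/5 = (5 + 6^{r+2} − 6)/5 = (6^{r+2} − 1)/5.
By induction, N(T_n) = (6^{n+1} − 1)/5 for all n ≥ 0.

N(T_n) = (6^{n+1} − 1)/5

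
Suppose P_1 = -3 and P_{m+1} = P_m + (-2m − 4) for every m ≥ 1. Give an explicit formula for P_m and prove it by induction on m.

Claim: P_m = -m^2 − 3m + 1.

Base case: P_1 = -3, and -1^2 − 3·1 + 1 = -3.
Assume P_k = -k^2 − 3k + 1.
Then P_{k+1} = P_k + (-2k − 4) = (-k^2 − 3k + 1) + (-2k − 4) = -k^2 − 5k − 3,
and -(k+1)^2 − 3·(k+1) + 1 = -k^2 − 5k − 3.
Hence P_m = -m^2 − 3m + 1 for every m ≥ 1, by induction.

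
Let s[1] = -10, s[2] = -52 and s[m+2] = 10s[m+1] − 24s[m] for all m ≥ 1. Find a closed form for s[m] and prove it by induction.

Claim: s[m] = -6^m − 4^m.

Base cases: s[1] = -10 and -6^1 − 4^1 = -10; s[2] = -52 and -6^2 − 4^2 = -52.
Assume s[j] = -6^j − 4^j for all 1 ≤ j ≤ k, where k ≥ 2.
Then s[k+1] = 10s[k] − 24s[k−1] = 10·(-6^k − 4^k) − 24·(-6^{k−1} − 4^{k−1}) = -(10·6 − 24)6^{k−1} − (10·4 − 24)4^{k−1} = -36·6^{k−1} − 16·4^{k−1} = -6^{k+1} − 4^{k+1}.
So the formula holds for k+1, and by strong induction s[m] = -6^m − 4^m for all m ≥ 1.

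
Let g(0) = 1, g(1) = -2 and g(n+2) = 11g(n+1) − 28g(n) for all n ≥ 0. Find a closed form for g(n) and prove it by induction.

Claim: g(n) = 3·4^n − 2·7^n.

Base cases: g(0) = 1 and 3·4^0 − 2·7^0 = 1; g(1) = -2 and 3·4^1 − 2·7^1 = -2.
Assume g(j) = 3·4^j − 2·7^j for all 0 ≤ j ≤ r, where r ≥ 1.
Then g(r+1) = 11g(r) − 28g(r−1) = 11·(3·4^r − 2·7^r) − 28·(3·4^{r−1} − 2·7^{r−1}) = 3·(11·4 − 28)4^{r−1} − 2·(11·7 − 28)7^{r−1} = 48·4^{r−1} − 98·7^{r−1} = 3·4^{r+1} − 2·7^{r+1}.
By strong induction, g(n) = 3·4^n − 2·7^n for all n ≥ 0.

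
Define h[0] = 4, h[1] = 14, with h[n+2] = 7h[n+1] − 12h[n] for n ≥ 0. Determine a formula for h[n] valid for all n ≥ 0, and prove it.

Claim: h[n] = 2·3^n + 2·4^n.

Base cases: h[0] = 4 and 2·3^0 + 2·4^0 = 4; h[1] = 14 and 2·3^1 + 2·4^1 = 14.
Assume h[i] = 2·3^i + 2·4^i for all 0 ≤ i ≤ j, where j ≥ 1.
Then h[j+1] = 7h[j] − 12h[j−1] = 7·(2·3^j + 2·4^j) − 12·(2·3^{j−1} + 2·4^{j−1}) = 2·(7·3 − 12)3^{j−1} + 2·(7·4 − 12)4^{j−1} = 18·3^{j−1} + 32·4^{j−1} = 2·3^{j+1} + 2·4^{j+1}.
So the formula holds for j+1, and by strong induction h[n] = 2·3^n + 2·4^n for all n ≥ 0.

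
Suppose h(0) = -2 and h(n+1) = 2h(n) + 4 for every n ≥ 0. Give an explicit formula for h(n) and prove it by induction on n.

Claim: h(n) = 2^{n+1} − 4.

Base case: h(0) = -2, and 2^{0+1} − 4 = 2 − 4 = -2.
Assume h(j) = 2^{j+1} − 4 for some j ≥ 0.
Then h(j+1) = 2h(j) + 4 = 2·(2^{j+1} − 4) + 4 = 2^{j+2} − 8 + 4 = 2^{j+2} − 4.
This completes the inductive step, so h(n) = 2^{n+1} − 4 for all n ≥ 0.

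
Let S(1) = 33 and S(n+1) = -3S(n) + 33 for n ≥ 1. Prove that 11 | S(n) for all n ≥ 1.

Base case: S(1) = 33 = 11·3, so 11 | S(1).
Assume 11 | S(k), so S(k) = 11t for some integer t.
Then S(k+1) = -3S(k) + 33 = -3·(11t) + 33 = 11(-3t + 3), so 11 | S(k+1).
By induction, 11 | S(n) for all n ≥ 1.

11 | S(n)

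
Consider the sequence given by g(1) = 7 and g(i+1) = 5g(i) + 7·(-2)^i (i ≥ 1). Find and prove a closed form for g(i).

Claim: g(i) = 5^i − (-2)^i.

Base case: g(1) = 7, and 5^1 − (-2)^1 = 5 + 2 = 7.
Assume g(j) = 5^j − (-2)^j for some j ≥ 1.
Then g(j+1) = 5g(j) + 7·(-2)^j = 5·(5^j − (-2)^j) + 7·(-2)^j = 5^{j+1} − 5·(-2)^j + 7·(-2)^j = 5^{j+1} + 2·(-2)^j = 5^{j+1} − (-2)^{j+1}.
So the formula holds for j+1, and by induction g(i) = 5^i − (-2)^i for all i ≥ 1.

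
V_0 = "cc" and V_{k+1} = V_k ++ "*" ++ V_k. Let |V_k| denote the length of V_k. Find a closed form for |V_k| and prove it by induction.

Claim: |V_k| = 3·2^k − 1.

Base case: |V_0| = 2, and 3·2^0 − 1 = 2.
Assume |V_m| = 3·2^m − 1.
Then |V_{m+1}| = |V_m| + 1 + |V_m| = 2|V_m| + 1 = 2(3·2^m − 1) + 1 = 3·2^{m+1} − 2 + 1 = 3·2^{m+1} − 1.
So the formula holds for m+1, and by induction |V_k| = 3·2^k − 1 for all k ≥ 0.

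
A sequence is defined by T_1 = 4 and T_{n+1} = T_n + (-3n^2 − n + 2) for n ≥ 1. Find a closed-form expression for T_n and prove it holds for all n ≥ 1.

Claim: T_n = -n^3 + n^2 + 2n + 2.

Base case: T_1 = 4, and -1^3 + 1^2 + 2·1 + 2 = 4.
Assume T_k = -k^3 + k^2 + 2k + 2.
Then T_{k+1} = T_k + (-3k^2 − k + 2) = (-k^3 + k^2 + 2k + 2) + (-3k^2 − k + 2) = -k^3 − 2k^2 + k + 4,
and -(k+1)^3 + (k+1)^2 + 2·(k+1) + 2 = -k^3 − 2k^2 + k + 4.
Hence T_n = -n^3 + n^2 + 2n + 2 for every n ≥ 1, by induction.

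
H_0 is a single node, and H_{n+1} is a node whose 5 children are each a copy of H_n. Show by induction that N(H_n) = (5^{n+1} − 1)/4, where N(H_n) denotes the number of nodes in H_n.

Base case: N(H_0) = 1, and (5^{0+1} − 1)/4 = 1.
Assume N(H_m) = (5^{m+1} − 1)/4.
Then N(H_{m+1}) = 1 + 5N(H_m) = 1 + 5·(5^{m+1} − 1)/4 = 1 + (5^{m+2} − 5)/4 = (4 + 5^{m+2} − 5)/4 = (5^{m+2} − 1)/4.
This completes the inductive step, so N(H_n) = (5^{n+1} − 1)/4 for all n ≥ 0.

N(H_n) = (5^{n+1} − 1)/4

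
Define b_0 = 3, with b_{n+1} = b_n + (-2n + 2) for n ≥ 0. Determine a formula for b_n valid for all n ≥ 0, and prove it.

Claim: b_n = -n^2 + 3n + 3.

Base case: b_0 = 3, and -0^2 + 3·0 + 3 = 3.
Assume b_m = -m^2 + 3m + 3.
Then b_{m+1} = b_m + (-2m + 2) = (-m^2 + 3m + 3) + (-2m + 2) = -m^2 + m + 5,
and -(m+1)^2 + 3·(m+1) + 3 = -m^2 + m + 5.
Hence b_n = -n^2 + 3n + 3 for every n ≥ 0, by induction.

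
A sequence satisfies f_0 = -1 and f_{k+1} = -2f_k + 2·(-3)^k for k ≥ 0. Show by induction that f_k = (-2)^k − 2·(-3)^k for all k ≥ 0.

Base case: f_0 = -1, and (-2)^0 − 2·(-3)^0 = 1 − 2 = -1.
Assume f_j = (-2)^j − 2·(-3)^j for some j ≥ 0.
Then f_{j+1} = -2f_j + 2·(-3)^j = -2·((-2)^j − 2·(-3)^j) + 2·(-3)^j = (-2)^{j+1} + 4·(-3)^j + 2·(-3)^j = (-2)^{j+1} + 6·(-3)^j = (-2)^{j+1} − 2·(-3)^{j+1}.
Hence f_k = (-2)^k − 2·(-3)^k for every k ≥ 0, by induction.

f_k = (-2)^k − 2·(-3)^k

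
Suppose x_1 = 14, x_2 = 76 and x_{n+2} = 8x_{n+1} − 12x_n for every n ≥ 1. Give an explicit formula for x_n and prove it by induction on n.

Claim: x_n = 2·6^n + 2^n.

Base cases: x_1 = 14 and 2·6^1 + 2^1 = 14; x_2 = 76 and 2·6^2 + 2^2 = 76.
Assume x_j = 2·6^j + 2^j for all 1 ≤ j ≤ m, where m ≥ 2.
Then x_{m+1} = 8x_m − 12x_{m−1} = 8·(2·6^m + 2^m) − 12·(2·6^{m−1} + 2^{m−1}) = 2·(8·6 − 12)6^{m−1} + (8·2 − 12)2^{m−1} = 72·6^{m−1} + 4·2^{m−1} = 2·6^{m+1} + 2^{m+1}.
So the formula holds for m+1, and by strong induction x_n = 2·6^n + 2^n for all n ≥ 1.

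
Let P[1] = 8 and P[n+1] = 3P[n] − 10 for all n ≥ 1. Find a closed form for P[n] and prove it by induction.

Claim: P[n] = 3^n + 5.

Base case: P[1] = 8, and 3^1 + 5 = 3 + 5 = 8.
Assume P[k] = 3^k + 5 for some k ≥ 1.
Then P[k+1] = 3P[k] − 10 = 3·(3^k + 5) − 10 = 3^{k+1} + 15 − 10 = 3^{k+1} + 5.
So the formula holds for k+1, and by induction P[n] = 3^n + 5 for all n ≥ 1.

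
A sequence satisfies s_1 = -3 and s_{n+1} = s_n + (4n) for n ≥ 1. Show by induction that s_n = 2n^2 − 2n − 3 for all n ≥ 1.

Base case: s_1 = -3, and 2·1^2 − 2·1 − 3 = -3.
Assume s_j = 2j^2 − 2j − 3.
Then s_{j+1} = s_j + (4j) = (2j^2 − 2j − 3) + (4j) = 2j^2 + 2j − 3,
and 2·(j+1)^2 − 2·(j+1) − 3 = 2j^2 + 2j − 3.
This completes the inductive step, so s_n = 2n^2 − 2n − 3 for all n ≥ 1.

s_n = 2n^2 − 2n − 3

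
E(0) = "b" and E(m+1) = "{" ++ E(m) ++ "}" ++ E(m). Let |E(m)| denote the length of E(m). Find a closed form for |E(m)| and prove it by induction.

Claim: |E(m)| = 3·2^m − 2.

Base case: |E(0)| = 1, and 3·2^0 − 2 = 1.
Assume |E(r)| = 3·2^r − 2.
Then |E(r+1)| = 1 + |E(r)| + 1 + |E(r)| = 2|E(r)| + 2 = 2(3·2^r − 2) + 2 = 3·2^{r+1} − 4 + 2 = 3·2^{r+1} − 2.
So the formula holds for r+1, and by induction |E(m)| = 3·2^m − 2 for all m ≥ 0.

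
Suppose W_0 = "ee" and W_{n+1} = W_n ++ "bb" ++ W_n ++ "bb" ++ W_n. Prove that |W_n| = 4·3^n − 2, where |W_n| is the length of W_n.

Base case: |W_0| = 2, and 4·3^0 − 2 = 2.
Assume |W_m| = 4·3^m − 2.
Then |W_{m+1}| = 3|W_m| + 4 = 3(4·3^m − 2) + 4 = 4·3^{m+1} − 6 + 4 = 4·3^{m+1} − 2.
So the formula holds for m+1, and by induction |W_n| = 4·3^n − 2 for all n ≥ 0.

|W_n| = 4·3^n − 2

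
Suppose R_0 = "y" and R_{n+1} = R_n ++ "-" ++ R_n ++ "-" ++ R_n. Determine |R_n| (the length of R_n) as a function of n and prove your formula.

Claim: |R_n| = 2·3^n − 1.

Base case: |R_0| = 1, and 2·3^0 − 1 = 1.
Assume |R_r| = 2·3^r − 1.
Then |R_{r+1}| = 3|R_r| + 2 = 3(2·3^r − 1) + 2 = 2·3^{r+1} − 3 + 2 = 2·3^{r+1} − 1.
So the formula holds for r+1, and by induction |R_n| = 2·3^n − 1 for all n ≥ 0.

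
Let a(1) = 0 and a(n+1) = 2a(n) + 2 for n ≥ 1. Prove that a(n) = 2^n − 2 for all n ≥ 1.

Base case: a(1) = 0, and 2^1 − 2 = 2 − 2 = 0.
Assume a(m) = 2^m − 2 for some m ≥ 1.
Then a(m+1) = 2a(m) + 2 = 2·(2^m − 2) + 2 = 2^{m+1} − 4 + 2 = 2^{m+1} − 2.
Hence a(n) = 2^n − 2 for every n ≥ 1, by induction.

a(n) = 2^n − 2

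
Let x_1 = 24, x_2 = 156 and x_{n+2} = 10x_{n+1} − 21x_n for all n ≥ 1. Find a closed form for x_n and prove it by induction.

Claim: x_n = 3·7^n + 3^n.

Base cases: x_1 = 24 and 3·7^1 + 3^1 = 24; x_2 = 156 and 3·7^2 + 3^2 = 156.
Assume x_i = 3·7^i + 3^i for all 1 ≤ i ≤ j, where j ≥ 2.
Then x_{j+1} = 10x_j − 21x_{j−1} = 10·(3·7^j + 3^j) − 21·(3·7^{j−1} + 3^{j−1}) = 3·(10·7 − 21)7^{j−1} + (10·3 − 21)3^{j−1} = 147·7^{j−1} + 9·3^{j−1} = 3·7^{j+1} + 3^{j+1}.
This completes the inductive step, so x_n = 3·7^n + 3^n for all n ≥ 1.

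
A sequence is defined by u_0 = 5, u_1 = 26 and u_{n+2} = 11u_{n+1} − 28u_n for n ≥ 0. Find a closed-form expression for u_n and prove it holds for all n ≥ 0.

Claim: u_n = 3·4^n + 2·7^n.

Base cases: u_0 = 5 and 3·4^0 + 2·7^0 = 5; u_1 = 26 and 3·4^1 + 2·7^1 = 26.
Assume u_j = 3·4^j + 2·7^j for all 0 ≤ j ≤ k, where k ≥ 1.
Then u_{k+1} = 11u_k − 28u_{k−1} = 11·(3·4^k + 2·7^k) − 28·(3·4^{k−1} + 2·7^{k−1}) = 3·(11·4 − 28)4^{k−1} + 2·(11·7 − 28)7^{k−1} = 48·4^{k−1} + 98·7^{k−1} = 3·4^{k+1} + 2·7^{k+1}.
This completes the inductive step, so u_n = 3·4^n + 2·7^n for all n ≥ 0.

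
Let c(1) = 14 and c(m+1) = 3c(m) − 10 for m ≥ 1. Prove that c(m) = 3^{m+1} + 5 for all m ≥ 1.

Base case: c(1) = 14, and 3^{1+1} + 5 = 9 + 5 = 14.
Assume c(r) = 3^{r+1} + 5 for some r ≥ 1.
Then c(r+1) = 3c(r) − 10 = 3·(3^{r+1} + 5) − 10 = 3^{r+2} + 15 − 10 = 3^{r+2} + 5.
So the formula holds for r+1, and by induction c(m) = 3^{m+1} + 5 for all m ≥ 1.

c(m) = 3^{m+1} + 5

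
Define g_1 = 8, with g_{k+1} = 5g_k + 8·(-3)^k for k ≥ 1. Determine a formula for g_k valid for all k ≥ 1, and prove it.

Claim: g_k = 5^k − (-3)^k.

Base case: g_1 = 8, and 5^1 − (-3)^1 = 5 + 3 = 8.
Assume g_r = 5^r − (-3)^r for some r ≥ 1.
Then g_{r+1} = 5g_r + 8·(-3)^r = 5·(5^r − (-3)^r) + 8·(-3)^r = 5^{r+1} − 5·(-3)^r + 8·(-3)^r = 5^{r+1} + 3·(-3)^r = 5^{r+1} − (-3)^{r+1}.
Hence g_k = 5^k − (-3)^k for every k ≥ 1, by induction.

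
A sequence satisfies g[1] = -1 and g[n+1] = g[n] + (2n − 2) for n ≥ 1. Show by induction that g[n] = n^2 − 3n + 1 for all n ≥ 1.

Base case: g[1] = -1, and 1^2 − 3·1 + 1 = -1.
Assume g[m] = m^2 − 3m + 1.
Then g[m+1] = g[m] + (2m − 2) = (m^2 − 3m + 1) + (2m − 2) = m^2 − m − 1,
and (m+1)^2 − 3·(m+1) + 1 = m^2 − m − 1.
By induction, g[n] = n^2 − 3n + 1 for all n ≥ 1.

g[n] = n^2 − 3n + 1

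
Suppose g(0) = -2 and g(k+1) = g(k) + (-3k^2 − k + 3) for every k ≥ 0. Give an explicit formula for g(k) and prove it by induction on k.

Claim: g(k) = -k^3 + k^2 + 3k − 2.

Base case: g(0) = -2, and -0^3 + 0^2 + 3·0 − 2 = -2.
Assume g(m) = -m^3 + m^2 + 3m − 2.
Then g(m+1) = g(m) + (-3m^2 − m + 3) = (-m^3 + m^2 + 3m − 2) + (-3m^2 − m + 3) = -m^3 − 2m^2 + 2m + 1,
and -(m+1)^3 + (m+1)^2 + 3·(m+1) − 2 = -m^3 − 2m^2 + 2m + 1.
This completes the inductive step, so g(k) = -k^3 + k^2 + 3k − 2 for all k ≥ 0.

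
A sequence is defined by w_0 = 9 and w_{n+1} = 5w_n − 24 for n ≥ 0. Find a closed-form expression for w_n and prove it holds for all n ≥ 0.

Claim: w_n = 3·5^n + 6.

Base case: w_0 = 9, and 3·5^0 + 6 = 3 + 6 = 9.
Assume w_m = 3·5^m + 6 for some m ≥ 0.
Then w_{m+1} = 5w_m − 24 = 5·(3·5^m + 6) − 24 = 15·5^m + 30 − 24 = 3·5^{m+1} + 6.
So the formula holds for m+1, and by induction w_n = 3·5^n + 6 for all n ≥ 0.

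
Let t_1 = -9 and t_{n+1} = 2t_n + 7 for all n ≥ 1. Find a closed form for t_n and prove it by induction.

Claim: t_n = -2^n − 7.

Base case: t_1 = -9, and -2^1 − 7 = -2 − 7 = -9.
Assume t_m = -2^m − 7 for some m ≥ 1.
Then t_{m+1} = 2t_m + 7 = 2·(-2^m − 7) + 7 = -2^{m+1} − 14 + 7 = -2^{m+1} − 7.
Hence t_n = -2^n − 7 for every n ≥ 1, by induction.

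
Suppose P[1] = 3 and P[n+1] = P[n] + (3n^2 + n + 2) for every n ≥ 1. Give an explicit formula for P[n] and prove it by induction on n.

Claim: P[n] = n^3 − n^2 + 2n + 1.

Base case: P[1] = 3, and 1^3 − 1^2 + 2·1 + 1 = 3.
Assume P[m] = m^3 − m^2 + 2m + 1.
Then P[m+1] = P[m] + (3m^2 + m + 2) = (m^3 − m^2 + 2m + 1) + (3m^2 + m + 2) = m^3 + 2m^2 + 3m + 3,
and (m+1)^3 − (m+1)^2 + 2·(m+1) + 1 = m^3 + 2m^2 + 3m + 3.
By induction, P[n] = n^3 − n^2 + 2n + 1 for all n ≥ 1.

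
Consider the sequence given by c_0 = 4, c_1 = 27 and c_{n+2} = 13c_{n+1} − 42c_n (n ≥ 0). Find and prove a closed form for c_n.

Claim: c_n = 3·7^n + 6^n.

Base cases: c_0 = 4 and 3·7^0 + 6^0 = 4; c_1 = 27 and 3·7^1 + 6^1 = 27.
Assume c_j = 3·7^j + 6^j for all 0 ≤ j ≤ k, where k ≥ 1.
Then c_{k+1} = 13c_k − 42c_{k−1} = 13·(3·7^k + 6^k) − 42·(3·7^{k−1} + 6^{k−1}) = 3·(13·7 − 42)7^{k−1} + (13·6 − 42)6^{k−1} = 147·7^{k−1} + 36·6^{k−1} = 3·7^{k+1} + 6^{k+1}.
By strong induction, c_n = 3·7^n + 6^n for all n ≥ 0.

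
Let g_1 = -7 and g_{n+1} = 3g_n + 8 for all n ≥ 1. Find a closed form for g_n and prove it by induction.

Claim: g_n = -3^n − 4.

Base case: g_1 = -7, and -3^1 − 4 = -3 − 4 = -7.
Assume g_k = -3^k − 4 for some k ≥ 1.
Then g_{k+1} = 3g_k + 8 = 3·(-3^k − 4) + 8 = -3^{k+1} − 12 + 8 = -3^{k+1} − 4.
By induction, g_n = -3^n − 4 for all n ≥ 1.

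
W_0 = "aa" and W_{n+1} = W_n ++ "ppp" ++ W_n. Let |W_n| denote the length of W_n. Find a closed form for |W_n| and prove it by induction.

Claim: |W_n| = 5·2^n − 3.

Base case: |W_0| = 2, and 5·2^0 − 3 = 2.
Assume |W_j| = 5·2^j − 3.
Then |W_{j+1}| = |W_j| + 3 + |W_j| = 2|W_j| + 3 = 2(5·2^j − 3) + 3 = 5·2^{j+1} − 6 + 3 = 5·2^{j+1} − 3.
This completes the inductive step, so |W_n| = 5·2^n − 3 for all n ≥ 0.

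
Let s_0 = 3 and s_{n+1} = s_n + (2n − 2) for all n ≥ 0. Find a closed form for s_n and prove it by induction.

Claim: s_n = n^2 − 3n + 3.

Base case: s_0 = 3, and 0^2 − 3·0 + 3 = 3.
Assume s_r = r^2 − 3r + 3.
Then s_{r+1} = s_r + (2r − 2) = (r^2 − 3r + 3) + (2r − 2) = r^2 − r + 1,
and (r+1)^2 − 3·(r+1) + 3 = r^2 − r + 1.
By induction, s_n = n^2 − 3n + 3 for all n ≥ 0.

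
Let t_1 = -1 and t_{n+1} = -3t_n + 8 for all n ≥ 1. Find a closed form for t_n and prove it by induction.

Claim: t_n = (-3)^n + 2.

Base case: t_1 = -1, and (-3)^1 + 2 = -3 + 2 = -1.
Assume t_j = (-3)^j + 2 for some j ≥ 1.
Then t_{j+1} = -3t_j + 8 = -3·((-3)^j + 2) + 8 = -3·(-3)^j − 6 + 8 = (-3)^{j+1} + 2.
By induction, t_n = (-3)^n + 2 for all n ≥ 1.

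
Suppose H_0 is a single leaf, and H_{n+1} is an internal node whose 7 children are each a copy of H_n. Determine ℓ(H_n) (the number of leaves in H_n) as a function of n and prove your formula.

Claim: ℓ(H_n) = 7^n.

Base case: ℓ(H_0) = 1, and 7^0 = 1.
Assume ℓ(H_m) = 7^m.
Then ℓ(H_{m+1}) = 7·ℓ(H_m) = 7·7^m = 7^{m+1}.
This completes the inductive step, so ℓ(H_n) = 7^n for all n ≥ 0.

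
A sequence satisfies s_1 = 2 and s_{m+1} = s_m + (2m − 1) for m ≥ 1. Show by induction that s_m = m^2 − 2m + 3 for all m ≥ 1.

Base case: s_1 = 2, and 1^2 − 2·1 + 3 = 2.
Assume s_r = r^2 − 2r + 3.
Then s_{r+1} = s_r + (2r − 1) = (r^2 − 2r + 3) + (2r − 1) = r^2 + 2,
and (r+1)^2 − 2·(r+1) + 3 = r^2 + 2.
This completes the inductive step, so s_m = m^2 − 2m + 3 for all m ≥ 1.

s_m = m^2 − 2m + 3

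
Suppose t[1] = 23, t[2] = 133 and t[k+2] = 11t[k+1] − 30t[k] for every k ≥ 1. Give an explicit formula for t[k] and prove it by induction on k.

Claim: t[k] = 3·6^k + 5^k.

Base cases: t[1] = 23 and 3·6^1 + 5^1 = 23; t[2] = 133 and 3·6^2 + 5^2 = 133.
Assume t[i] = 3·6^i + 5^i for all 1 ≤ i ≤ j, where j ≥ 2.
Then t[j+1] = 11t[j] − 30t[j−1] = 11·(3·6^j + 5^j) − 30·(3·6^{j−1} + 5^{j−1}) = 3·(11·6 − 30)6^{j−1} + (11·5 − 30)5^{j−1} = 108·6^{j−1} + 25·5^{j−1} = 3·6^{j+1} + 5^{j+1}.
By strong induction, t[k] = 3·6^k + 5^k for all k ≥ 1.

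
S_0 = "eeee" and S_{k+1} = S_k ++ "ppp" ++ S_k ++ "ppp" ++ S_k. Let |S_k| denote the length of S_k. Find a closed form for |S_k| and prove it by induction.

Claim: |S_k| = 7·3^k − 3.

Base case: |S_0| = 4, and 7·3^0 − 3 = 4.
Assume |S_r| = 7·3^r − 3.
Then |S_{r+1}| = 3|S_r| + 6 = 3(7·3^r − 3) + 6 = 7·3^{r+1} − 9 + 6 = 7·3^{r+1} − 3.
By induction, |S_k| = 7·3^k − 3 for all k ≥ 0.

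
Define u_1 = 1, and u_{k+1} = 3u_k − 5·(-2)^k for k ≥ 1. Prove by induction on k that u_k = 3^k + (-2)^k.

Base case: u_1 = 1, and 3^1 + (-2)^1 = 3 − 2 = 1.
Assume u_j = 3^j + (-2)^j for some j ≥ 1.
Then u_{j+1} = 3u_j − 5·(-2)^j = 3·(3^j + (-2)^j) − 5·(-2)^j = 3^{j+1} + 3·(-2)^j − 5·(-2)^j = 3^{j+1} − 2·(-2)^j = 3^{j+1} + (-2)^{j+1}.
Hence u_k = 3^k + (-2)^k for every k ≥ 1, by induction.

u_k = 3^k + (-2)^k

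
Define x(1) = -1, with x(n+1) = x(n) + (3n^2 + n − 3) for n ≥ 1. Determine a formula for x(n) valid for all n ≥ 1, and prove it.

Claim: x(n) = n^3 − n^2 − 3n + 2.

Base case: x(1) = -1, and 1^3 − 1^2 − 3·1 + 2 = -1.
Assume x(k) = k^3 − k^2 − 3k + 2.
Then x(k+1) = x(k) + (3k^2 + k − 3) = (k^3 − k^2 − 3k + 2) + (3k^2 + k − 3) = k^3 + 2k^2 − 2k − 1,
and (k+1)^3 − (k+1)^2 − 3·(k+1) + 2 = k^3 + 2k^2 − 2k − 1.
This completes the inductive step, so x(n) = n^3 − n^2 − 3n + 2 for all n ≥ 1.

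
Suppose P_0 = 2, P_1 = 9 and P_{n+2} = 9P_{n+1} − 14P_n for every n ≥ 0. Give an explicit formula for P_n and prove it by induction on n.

Claim: P_n = 7^n + 2^n.

Base cases: P_0 = 2 and 7^0 + 2^0 = 2; P_1 = 9 and 7^1 + 2^1 = 9.
Assume P_j = 7^j + 2^j for all 0 ≤ j ≤ k, where k ≥ 1.
Then P_{k+1} = 9P_k − 14P_{k−1} = 9·(7^k + 2^k) − 14·(7^{k−1} + 2^{k−1}) = (9·7 − 14)7^{k−1} + (9·2 − 14)2^{k−1} = 49·7^{k−1} + 4·2^{k−1} = 7^{k+1} + 2^{k+1}.
This completes the inductive step, so P_n = 7^n + 2^n for all n ≥ 0.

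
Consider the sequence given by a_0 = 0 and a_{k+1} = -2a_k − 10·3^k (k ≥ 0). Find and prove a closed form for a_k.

Claim: a_k = 2·(-2)^k − 2·3^k.

Base case: a_0 = 0, and 2·(-2)^0 − 2·3^0 = 2 − 2 = 0.
Assume a_r = 2·(-2)^r − 2·3^r for some r ≥ 0.
Then a_{r+1} = -2a_r − 10·3^r = -2·(2·(-2)^r − 2·3^r) − 10·3^r = 2·(-2)^{r+1} + 4·3^r − 10·3^r = 2·(-2)^{r+1} − 6·3^r = 2·(-2)^{r+1} − 2·3^{r+1}.
This completes the inductive step, so a_k = 2·(-2)^k − 2·3^k for all k ≥ 0.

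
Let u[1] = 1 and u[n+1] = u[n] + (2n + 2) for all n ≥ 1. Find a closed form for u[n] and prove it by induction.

Claim: u[n] = n^2 + n − 1.

Base case: u[1] = 1, and 1^2 + 1 − 1 = 1.
Assume u[m] = m^2 + m − 1.
Then u[m+1] = u[m] + (2m + 2) = (m^2 + m − 1) + (2m + 2) = m^2 + 3m + 1,
and (m+1)^2 + (m+1) − 1 = m^2 + 3m + 1.
Hence u[n] = n^2 + n − 1 for every n ≥ 1, by induction.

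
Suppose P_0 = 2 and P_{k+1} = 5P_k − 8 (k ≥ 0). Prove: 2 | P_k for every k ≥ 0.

Base case: P_0 = 2 = 2·1, so 2 | P_0.
Assume 2 | P_j, so P_j = 2t for some integer t.
Then P_{j+1} = 5P_j − 8 = 5·(2t) − 8 = 2(5t − 4), so 2 | P_{j+1}.
This completes the inductive step, so 2 | P_k for all k ≥ 0.

2 | P_k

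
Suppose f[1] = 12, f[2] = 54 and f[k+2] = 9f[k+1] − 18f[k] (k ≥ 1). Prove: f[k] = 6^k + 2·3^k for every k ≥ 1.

Base cases: f[1] = 12 and 6^1 + 2·3^1 = 12; f[2] = 54 and 6^2 + 2·3^2 = 54.
Assume f[j] = 6^j + 2·3^j for all 1 ≤ j ≤ m, where m ≥ 2.
Then f[m+1] = 9f[m] − 18f[m−1] = 9·(6^m + 2·3^m) − 18·(6^{m−1} + 2·3^{m−1}) = (9·6 − 18)6^{m−1} + 2·(9·3 − 18)3^{m−1} = 36·6^{m−1} + 18·3^{m−1} = 6^{m+1} + 2·3^{m+1}.
So the formula holds for m+1, and by strong induction f[k] = 6^k + 2·3^k for all k ≥ 1.

f[k] = 6^k + 2·3^k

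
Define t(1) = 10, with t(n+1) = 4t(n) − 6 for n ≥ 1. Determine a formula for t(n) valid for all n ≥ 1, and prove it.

Claim: t(n) = 2·4^n + 2.

Base case: t(1) = 10, and 2·4^1 + 2 = 8 + 2 = 10.
Assume t(m) = 2·4^m + 2 for some m ≥ 1.
Then t(m+1) = 4t(m) − 6 = 4·(2·4^m + 2) − 6 = 8·4^m + 8 − 6 = 2·4^{m+1} + 2.
This completes the inductive step, so t(n) = 2·4^n + 2 for all n ≥ 1.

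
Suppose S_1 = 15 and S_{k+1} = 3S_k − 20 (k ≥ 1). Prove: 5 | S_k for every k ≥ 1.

Base case: S_1 = 15 = 5·3, so 5 | S_1.
Assume 5 | S_r, so S_r = 5t for some integer t.
Then S_{r+1} = 3S_r − 20 = 3·(5t) − 20 = 5(3t − 4), so 5 | S_{r+1}.
So the property holds for r+1, and by induction 5 | S_k for all k ≥ 1.

5 | S_k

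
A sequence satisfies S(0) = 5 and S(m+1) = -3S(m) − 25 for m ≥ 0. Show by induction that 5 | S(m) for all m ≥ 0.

Base case: S(0) = 5 = 5·1, so 5 | S(0).
Assume 5 | S(k), so S(k) = 5t for some integer t.
Then S(k+1) = -3S(k) − 25 = -3·(5t) − 25 = 5(-3t − 5), so 5 | S(k+1).
This completes the inductive step, so 5 | S(m) for all m ≥ 0.

5 | S(m)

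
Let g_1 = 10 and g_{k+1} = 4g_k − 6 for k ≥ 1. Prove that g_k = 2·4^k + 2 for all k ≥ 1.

Base case: g_1 = 10, and 2·4^1 + 2 = 8 + 2 = 10.
Assume g_m = 2·4^m + 2 for some m ≥ 1.
Then g_{m+1} = 4g_m − 6 = 4·(2·4^m + 2) − 6 = 8·4^m + 8 − 6 = 2·4^{m+1} + 2.
This completes the inductive step, so g_k = 2·4^k + 2 for all k ≥ 1.

g_k = 2·4^k + 2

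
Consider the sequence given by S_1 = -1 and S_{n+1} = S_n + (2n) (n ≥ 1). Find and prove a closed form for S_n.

Claim: S_n = n^2 − n − 1.

Base case: S_1 = -1, and 1^2 − 1 − 1 = -1.
Assume S_k = k^2 − k − 1.
Then S_{k+1} = S_k + (2k) = (k^2 − k − 1) + (2k) = k^2 + k − 1,
and (k+1)^2 − (k+1) − 1 = k^2 + k − 1.
Hence S_n = n^2 − n − 1 for every n ≥ 1, by induction.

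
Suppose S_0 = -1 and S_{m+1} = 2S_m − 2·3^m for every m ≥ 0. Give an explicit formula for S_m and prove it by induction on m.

Claim: S_m = 2^m − 2·3^m.

Base case: S_0 = -1, and 2^0 − 2·3^0 = 1 − 2 = -1.
Assume S_j = 2^j − 2·3^j for some j ≥ 0.
Then S_{j+1} = 2S_j − 2·3^j = 2·(2^j − 2·3^j) − 2·3^j = 2^{j+1} − 4·3^j − 2·3^j = 2^{j+1} − 6·3^j = 2^{j+1} − 2·3^{j+1}.
So the formula holds for j+1, and by induction S_m = 2^m − 2·3^m for all m ≥ 0.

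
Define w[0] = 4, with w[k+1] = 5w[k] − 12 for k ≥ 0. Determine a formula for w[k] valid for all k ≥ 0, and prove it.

Claim: w[k] = 5^k + 3.

Base case: w[0] = 4, and 5^0 + 3 = 1 + 3 = 4.
Assume w[r] = 5^r + 3 for some r ≥ 0.
Then w[r+1] = 5w[r] − 12 = 5·(5^r + 3) − 12 = 5^{r+1} + 15 − 12 = 5^{r+1} + 3.
So the formula holds for r+1, and by induction w[k] = 5^k + 3 for all k ≥ 0.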